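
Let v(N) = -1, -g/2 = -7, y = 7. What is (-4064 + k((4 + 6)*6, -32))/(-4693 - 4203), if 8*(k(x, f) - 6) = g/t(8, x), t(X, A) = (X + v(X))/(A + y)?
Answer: 16165/35584 ≈ 0.45428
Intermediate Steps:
g = 14 (g = -2*(-7) = 14)
t(X, A) = (-1 + X)/(7 + A) (t(X, A) = (X - 1)/(A + 7) = (-1 + X)/(7 + A))
k(x, f) = 31/4 + x/4 (k(x, f) = 6 + (14/(((-1 + 8)/(7 + x))))/8 = 6 + (14/((7/(7 + x))))/8 = 6 + (14*(1 + x/7))/8 = 6 + (14 + 2*x)/8 = 6 + (7/4 + x/4) = 31/4 + x/4)
(-4064 + k((4 + 6)*6, -32))/(-4693 - 4203) = (-4064 + (31/4 + ((4 + 6)*6)/4))/(-4693 - 4203) = (-4064 + (31/4 + (10*6)/4))/(-8896) = (-4064 + (31/4 + (¼)*60))*(-1/8896) = (-4064 + (31/4 + 15))*(-1/8896) = (-4064 + 91/4)*(-1/8896) = -16165/4*(-1/8896) = 16165/35584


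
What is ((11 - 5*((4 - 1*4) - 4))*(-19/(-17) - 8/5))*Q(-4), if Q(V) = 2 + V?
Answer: 2542/85 ≈ 29.906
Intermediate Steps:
((11 - 5*((4 - 1*4) - 4))*(-19/(-17) - 8/5))*Q(-4) = ((11 - 5*((4 - 1*4) - 4))*(-19/(-17) - 8/5))*(2 - 4) = ((11 - 5*((4 - 4) - 4))*(-19*(-1/17) - 8*1/5))*(-2) = ((11 - 5*(0 - 4))*(19/17 - 8/5))*(-2) = ((11 - 5*(-4))*(-41/85))*(-2) = ((11 + 20)*(-41/85))*(-2) = (31*(-41/85))*(-2) = -1271/85*(-2) = 2542/85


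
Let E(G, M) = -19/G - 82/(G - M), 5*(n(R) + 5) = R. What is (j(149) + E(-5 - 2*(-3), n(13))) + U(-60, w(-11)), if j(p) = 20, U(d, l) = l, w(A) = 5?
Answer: -308/17 ≈ -18.118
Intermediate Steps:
n(R) = -5 + R/5
E(G, M) = -82/(G - M) - 19/G
(j(149) + E(-5 - 2*(-3), n(13))) + U(-60, w(-11)) = (20 + (-101*(-5 - 2*(-3)) + 19*(-5 + (⅕)*13))/((-5 - 2*(-3))*((-5 - 2*(-3)) - (-5 + (⅕)*13)))) + 5 = (20 + (-101*(-5 + 6) + 19*(-5 + 13/5))/((-5 + 6)*((-5 + 6) - (-5 + 13/5)))) + 5 = (20 + (-101*1 + 19*(-12/5))/(1*(1 - 1*(-12/5)))) + 5 = (20 + 1*(-101 - 228/5)/(1 + 12/5)) + 5 = (20 + 1*(-733/5)/(17/5)) + 5 = (20 + 1*(5/17)*(-733/5)) + 5 = (20 - 733/17) + 5 = -393/17 + 5 = -308/17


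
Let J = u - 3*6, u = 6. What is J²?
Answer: 144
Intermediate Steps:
J = -12 (J = 6 - 3*6 = 6 - 18 = -12)
J² = (-12)² = 144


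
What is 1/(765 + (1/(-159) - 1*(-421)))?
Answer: 159/188573 ≈ 0.00084317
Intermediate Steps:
1/(765 + (1/(-159) - 1*(-421))) = 1/(765 + (-1/159 + 421)) = 1/(765 + 66938/159) = 1/(188573/159) = 159/188573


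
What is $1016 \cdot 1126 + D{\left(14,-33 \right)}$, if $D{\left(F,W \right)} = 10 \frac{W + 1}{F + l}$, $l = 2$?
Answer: $1143996$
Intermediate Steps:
$D{\left(F,W \right)} = \frac{10 \left(1 + W\right)}{2 + F}$ ($D{\left(F,W \right)} = 10 \frac{W + 1}{F + 2} = 10 \frac{1 + W}{2 + F} = \frac{10 \left(1 + W\right)}{2 + F}$)
$1016 \cdot 1126 + D{\left(14,-33 \right)} = 1016 \cdot 1126 + \frac{10 \left(1 - 33\right)}{2 + 14} = 1144016 + 10 \cdot \frac{1}{16} \left(-32\right) = 1144016 - 20 = 1143996$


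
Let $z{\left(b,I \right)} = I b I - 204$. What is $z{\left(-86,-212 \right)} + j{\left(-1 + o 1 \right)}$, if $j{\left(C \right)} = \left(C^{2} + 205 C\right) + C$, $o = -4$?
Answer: $-3866393$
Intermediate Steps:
$z{\left(b,I \right)} = -204 + b I^{2}$ ($z{\left(b,I \right)} = b I^{2} - 204 = -204 + b I^{2}$)
$j{\left(C \right)} = C^{2} + 206 C$
$z{\left(-86,-212 \right)} + j{\left(-1 + o 1 \right)} = \left(-204 - 86 \left(-212\right)^{2}\right) + \left(-1 - 4\right) \left(206 - 5\right) = \left(-204 - 3865184\right) + \left(-1 - 4\right) \left(206 - 5\right) = \left(-204 - 3865184\right) - 5 \left(206 - 5\right) = -3865388 - 1005 = -3866393$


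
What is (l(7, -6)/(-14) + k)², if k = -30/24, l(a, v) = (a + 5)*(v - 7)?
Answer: 76729/784 ≈ 97.869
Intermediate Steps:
l(a, v) = (-7 + v)*(5 + a) (l(a, v) = (5 + a)*(-7 + v) = (-7 + v)*(5 + a))
k = -5/4 (k = -30*1/24 = -5/4 ≈ -1.2500)
(l(7, -6)/(-14) + k)² = ((-35 - 7*7 + 5*(-6) + 7*(-6))/(-14) - 5/4)² = ((-35 - 49 - 30 - 42)*(-1/14) - 5/4)² = (-156*(-1/14) - 5/4)² = (78/7 - 5/4)² = (277/28)² = 76729/784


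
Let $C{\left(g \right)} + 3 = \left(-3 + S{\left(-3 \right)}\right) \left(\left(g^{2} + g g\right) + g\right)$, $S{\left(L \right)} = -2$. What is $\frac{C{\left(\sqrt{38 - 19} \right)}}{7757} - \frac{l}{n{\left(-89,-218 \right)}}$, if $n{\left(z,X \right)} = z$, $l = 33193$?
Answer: $\frac{257460924}{690373} - \frac{5 \sqrt{19}}{7757} \approx 372.93$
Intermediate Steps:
$C{\left(g \right)} = -3 - 10 g^{2} - 5 g$ ($C{\left(g \right)} = -3 + \left(-3 - 2\right) \left(\left(g^{2} + g g\right) + g\right) = -3 - 5 \left(\left(g^{2} + g^{2}\right) + g\right) = -3 - 5 \left(2 g^{2} + g\right) = -3 - 5 \left(g + 2 g^{2}\right) = -3 - \left(5 g + 10 g^{2}\right) = -3 - 10 g^{2} - 5 g$)
$\frac{C{\left(\sqrt{38 - 19} \right)}}{7757} - \frac{l}{n{\left(-89,-218 \right)}} = \frac{-3 - 10 \left(\sqrt{38 - 19}\right)^{2} - 5 \sqrt{38 - 19}}{7757} - \frac{33193}{-89} = \left(-3 - 10 \left(\sqrt{19}\right)^{2} - 5 \sqrt{19}\right) \frac{1}{7757} - 33193 \left(- \frac{1}{89}\right) = \left(-3 - 190 - 5 \sqrt{19}\right) \frac{1}{7757} - - \frac{33193}{89} = \left(-3 - 190 - 5 \sqrt{19}\right) \frac{1}{7757} + \frac{33193}{89} = \left(-193 - 5 \sqrt{19}\right) \frac{1}{7757} + \frac{33193}{89} = \left(- \frac{193}{7757} - \frac{5 \sqrt{19}}{7757}\right) + \frac{33193}{89} = \frac{257460924}{690373} - \frac{5 \sqrt{19}}{7757}$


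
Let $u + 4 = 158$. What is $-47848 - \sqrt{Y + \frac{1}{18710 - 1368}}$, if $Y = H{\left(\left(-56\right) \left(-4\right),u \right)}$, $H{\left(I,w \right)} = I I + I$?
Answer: $-47848 - \frac{\sqrt{15157546202942}}{17342} \approx -48073.0$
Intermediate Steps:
$u = 154$ ($u = -4 + 158 = 154$)
$H{\left(I,w \right)} = I + I^{2}$ ($H{\left(I,w \right)} = I^{2} + I = I + I^{2}$)
$Y = 50400$ ($Y = \left(-56\right) \left(-4\right) \left(1 - -224\right) = 224 \left(1 + 224\right) = 224 \cdot 225 = 50400$)
$-47848 - \sqrt{Y + \frac{1}{18710 - 1368}} = -47848 - \sqrt{50400 + \frac{1}{18710 - 1368}} = -47848 - \sqrt{50400 + \frac{1}{17342}} = -47848 - \sqrt{\frac{874036801}{17342}} = -47848 - \frac{\sqrt{15157546202942}}{17342}$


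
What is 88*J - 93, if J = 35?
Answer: 2987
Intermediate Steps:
88*J - 93 = 88*35 - 93 = 3080 - 93 = 2987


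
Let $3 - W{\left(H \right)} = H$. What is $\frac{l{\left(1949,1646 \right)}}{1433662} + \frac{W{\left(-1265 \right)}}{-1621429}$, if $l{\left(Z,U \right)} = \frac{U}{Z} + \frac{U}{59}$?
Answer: $- \frac{101840568322092}{133652955107241509} \approx -0.00076198$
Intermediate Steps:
$l{\left(Z,U \right)} = \frac{U}{59} + \frac{U}{Z}$ ($l{\left(Z,U \right)} = \frac{U}{Z} + U \frac{1}{59} = \frac{U}{Z} + \frac{U}{59} = \frac{U}{59} + \frac{U}{Z}$)
$W{\left(H \right)} = 3 - H$
$\frac{l{\left(1949,1646 \right)}}{1433662} + \frac{W{\left(-1265 \right)}}{-1621429} = \frac{\frac{1}{59} \cdot 1646 + \frac{1646}{1949}}{1433662} + \frac{3 - -1265}{-1621429} = \left(\frac{1646}{59} + 1646 \cdot \frac{1}{1949}\right) \frac{1}{1433662} + \left(3 + 1265\right) \left(- \frac{1}{1621429}\right) = \left(\frac{1646}{59} + \frac{1646}{1949}\right) \frac{1}{1433662} + 1268 \left(- \frac{1}{1621429}\right) = \frac{3305168}{114991} \cdot \frac{1}{1433662} - \frac{1268}{1621429} = \frac{1652584}{82429113521} - \frac{1268}{1621429} = - \frac{101840568322092}{133652955107241509}$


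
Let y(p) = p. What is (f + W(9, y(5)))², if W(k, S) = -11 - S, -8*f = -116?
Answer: 9/4 ≈ 2.2500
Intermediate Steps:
f = 29/2 (f = -⅛*(-116) = 29/2 ≈ 14.500)
(f + W(9, y(5)))² = (29/2 + (-11 - 1*5))² = (29/2 + (-11 - 5))² = (29/2 - 16)² = (-3/2)² = 9/4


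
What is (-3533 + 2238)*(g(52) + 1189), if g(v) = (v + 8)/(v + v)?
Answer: -40053055/26 ≈ -1.5405e+6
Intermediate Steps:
g(v) = (8 + v)/(2*v) (g(v) = (8 + v)/((2*v)) = (8 + v)*(1/(2*v)) = (8 + v)/(2*v))
(-3533 + 2238)*(g(52) + 1189) = (-3533 + 2238)*((½)*(8 + 52)/52 + 1189) = -1295*((½)*(1/52)*60 + 1189) = -1295*(15/26 + 1189) = -1295*30929/26 = -40053055/26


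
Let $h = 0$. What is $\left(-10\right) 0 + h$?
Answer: $0$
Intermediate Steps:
$\left(-10\right) 0 + h = \left(-10\right) 0 + 0 = 0 + 0 = 0$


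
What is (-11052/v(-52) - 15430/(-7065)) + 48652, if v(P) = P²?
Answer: 46469988593/955188 ≈ 48650.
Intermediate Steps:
(-11052/v(-52) - 15430/(-7065)) + 48652 = (-11052/((-52)²) - 15430/(-7065)) + 48652 = (-11052/2704 - 15430*(-1/7065)) + 48652 = (-11052*1/2704 + 3086/1413) + 48652 = (-2763/676 + 3086/1413) + 48652 = -1817983/955188 + 48652 = 46469988593/955188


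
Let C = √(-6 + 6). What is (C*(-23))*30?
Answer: 0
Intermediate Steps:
C = 0 (C = √0 = 0)
(C*(-23))*30 = (0*(-23))*30 = 0*30 = 0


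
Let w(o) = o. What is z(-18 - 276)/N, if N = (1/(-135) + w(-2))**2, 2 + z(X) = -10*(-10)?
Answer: 1786050/73441 ≈ 24.320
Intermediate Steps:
z(X) = 98 (z(X) = -2 - 10*(-10) = -2 + 100 = 98)
N = 73441/18225 (N = (1/(-135) - 2)**2 = (-1/135 - 2)**2 = (-271/135)**2 = 73441/18225 ≈ 4.0297)
z(-18 - 276)/N = 98/(73441/18225) = 98*(18225/73441) = 1786050/73441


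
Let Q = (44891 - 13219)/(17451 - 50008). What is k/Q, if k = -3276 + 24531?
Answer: -691999035/31672 ≈ -21849.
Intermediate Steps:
k = 21255
Q = -31672/32557 (Q = 31672/(-32557) = 31672*(-1/32557) = -31672/32557 ≈ -0.97282)
k/Q = 21255/(-31672/32557) = 21255*(-32557/31672) = -691999035/31672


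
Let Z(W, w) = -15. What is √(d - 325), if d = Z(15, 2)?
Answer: 2*I*√85 ≈ 18.439*I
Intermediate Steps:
d = -15
√(d - 325) = √(-15 - 325) = √(-340) = 2*I*√85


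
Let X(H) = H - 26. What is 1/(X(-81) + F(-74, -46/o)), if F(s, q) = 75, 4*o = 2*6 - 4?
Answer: -1/32 ≈ -0.031250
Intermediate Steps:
X(H) = -26 + H
o = 2 (o = (2*6 - 4)/4 = (12 - 4)/4 = (¼)*8 = 2)
1/(X(-81) + F(-74, -46/o)) = 1/((-26 - 81) + 75) = 1/(-107 + 75) = 1/(-32) = -1/32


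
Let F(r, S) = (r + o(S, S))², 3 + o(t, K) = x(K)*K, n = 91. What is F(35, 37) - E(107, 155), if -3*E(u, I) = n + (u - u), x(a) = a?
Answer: 5888494/3 ≈ 1.9628e+6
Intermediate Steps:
E(u, I) = -91/3 (E(u, I) = -(91 + (u - u))/3 = -(91 + 0)/3 = -⅓*91 = -91/3)
o(t, K) = -3 + K² (o(t, K) = -3 + K*K = -3 + K²)
F(r, S) = (-3 + r + S²)² (F(r, S) = (r + (-3 + S²))² = (-3 + r + S²)²)
F(35, 37) - E(107, 155) = (-3 + 35 + 37²)² - 1*(-91/3) = (-3 + 35 + 1369)² + 91/3 = 1401² + 91/3 = 1962801 + 91/3 = 5888494/3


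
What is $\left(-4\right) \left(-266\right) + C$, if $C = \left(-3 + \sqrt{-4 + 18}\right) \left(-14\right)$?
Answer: $1106 - 14 \sqrt{14} \approx 1053.6$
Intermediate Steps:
$C = 42 - 14 \sqrt{14}$ ($C = \left(-3 + \sqrt{14}\right) \left(-14\right) = 42 - 14 \sqrt{14} \approx -10.383$)
$\left(-4\right) \left(-266\right) + C = \left(-4\right) \left(-266\right) + \left(42 - 14 \sqrt{14}\right) = 1064 + \left(42 - 14 \sqrt{14}\right) = 1106 - 14 \sqrt{14}$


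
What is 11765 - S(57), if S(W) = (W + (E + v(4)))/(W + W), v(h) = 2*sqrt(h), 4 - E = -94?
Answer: 447017/38 ≈ 11764.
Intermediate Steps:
E = 98 (E = 4 - 1*(-94) = 4 + 94 = 98)
S(W) = (102 + W)/(2*W) (S(W) = (W + (98 + 2*sqrt(4)))/(W + W) = (W + (98 + 2*2))/((2*W)) = (W + (98 + 4))*(1/(2*W)) = (W + 102)*(1/(2*W)) = (102 + W)*(1/(2*W)) = (102 + W)/(2*W))
11765 - S(57) = 11765 - (102 + 57)/(2*57) = 11765 - 159/(2*57) = 11765 - 1*53/38 = 11765 - 53/38 = 447017/38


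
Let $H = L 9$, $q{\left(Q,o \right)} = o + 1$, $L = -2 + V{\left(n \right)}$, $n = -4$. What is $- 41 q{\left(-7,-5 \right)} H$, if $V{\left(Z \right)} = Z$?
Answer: $-8856$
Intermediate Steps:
$L = -6$ ($L = -2 - 4 = -6$)
$q{\left(Q,o \right)} = 1 + o$
$H = -54$ ($H = \left(-6\right) 9 = -54$)
$- 41 q{\left(-7,-5 \right)} H = - 41 \left(1 - 5\right) \left(-54\right) = \left(-41\right) \left(-4\right) \left(-54\right) = 164 \left(-54\right) = -8856$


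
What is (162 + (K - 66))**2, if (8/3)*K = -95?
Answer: 233289/64 ≈ 3645.1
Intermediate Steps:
K = -285/8 (K = (3/8)*(-95) = -285/8 ≈ -35.625)
(162 + (K - 66))**2 = (162 + (-285/8 - 66))**2 = (162 - 813/8)**2 = (483/8)**2 = 233289/64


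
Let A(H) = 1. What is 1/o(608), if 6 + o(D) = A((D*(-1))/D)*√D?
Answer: 3/286 + √38/143 ≈ 0.053597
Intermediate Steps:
o(D) = -6 + √D (o(D) = -6 + 1*√D = -6 + √D)
1/o(608) = 1/(-6 + √608) = 1/(-6 + 4*√38)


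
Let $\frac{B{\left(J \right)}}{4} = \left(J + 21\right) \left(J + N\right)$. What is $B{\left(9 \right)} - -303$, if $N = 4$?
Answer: $1863$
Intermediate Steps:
$B{\left(J \right)} = 4 \left(4 + J\right) \left(21 + J\right)$ ($B{\left(J \right)} = 4 \left(J + 21\right) \left(J + 4\right) = 4 \left(21 + J\right) \left(4 + J\right) = 4 \left(4 + J\right) \left(21 + J\right)$)
$B{\left(9 \right)} - -303 = \left(336 + 4 \cdot 9^{2} + 100 \cdot 9\right) - -303 = \left(336 + 4 \cdot 81 + 900\right) + 303 = \left(336 + 324 + 900\right) + 303 = 1560 + 303 = 1863$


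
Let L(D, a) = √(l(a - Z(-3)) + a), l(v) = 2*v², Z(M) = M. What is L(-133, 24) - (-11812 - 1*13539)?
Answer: 25351 + √1482 ≈ 25390.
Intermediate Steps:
L(D, a) = √(a + 2*(3 + a)²) (L(D, a) = √(2*(a - 1*(-3))² + a) = √(2*(a + 3)² + a) = √(2*(3 + a)² + a) = √(a + 2*(3 + a)²))
L(-133, 24) - (-11812 - 1*13539) = √(24 + 2*(3 + 24)²) - (-11812 - 1*13539) = √(24 + 2*27²) - (-11812 - 13539) = √(24 + 2*729) - 1*(-25351) = √(24 + 1458) + 25351 = √1482 + 25351 = 25351 + √1482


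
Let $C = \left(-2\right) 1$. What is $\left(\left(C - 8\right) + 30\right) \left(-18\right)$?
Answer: $-360$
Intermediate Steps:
$C = -2$
$\left(\left(C - 8\right) + 30\right) \left(-18\right) = \left(\left(-2 - 8\right) + 30\right) \left(-18\right) = \left(-10 + 30\right) \left(-18\right) = 20 \left(-18\right) = -360$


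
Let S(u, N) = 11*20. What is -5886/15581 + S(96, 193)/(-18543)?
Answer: -112571918/288918483 ≈ -0.38963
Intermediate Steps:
S(u, N) = 220
-5886/15581 + S(96, 193)/(-18543) = -5886/15581 + 220/(-18543) = -5886*1/15581 + 220*(-1/18543) = -5886/15581 - 220/18543 = -112571918/288918483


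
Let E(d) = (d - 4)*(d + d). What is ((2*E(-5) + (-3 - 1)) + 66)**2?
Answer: 58564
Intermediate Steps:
E(d) = 2*d*(-4 + d) (E(d) = (-4 + d)*(2*d) = 2*d*(-4 + d))
((2*E(-5) + (-3 - 1)) + 66)**2 = ((2*(2*(-5)*(-4 - 5)) + (-3 - 1)) + 66)**2 = ((2*(2*(-5)*(-9)) - 4) + 66)**2 = ((2*90 - 4) + 66)**2 = ((180 - 4) + 66)**2 = (176 + 66)**2 = 242**2 = 58564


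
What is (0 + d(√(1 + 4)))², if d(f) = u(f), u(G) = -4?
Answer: 16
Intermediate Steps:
d(f) = -4
(0 + d(√(1 + 4)))² = (0 - 4)² = (-4)² = 16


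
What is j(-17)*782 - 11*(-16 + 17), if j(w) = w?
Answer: -13305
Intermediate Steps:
j(-17)*782 - 11*(-16 + 17) = -17*782 - 11*(-16 + 17) = -13294 - 11*1 = -13294 - 11 = -13305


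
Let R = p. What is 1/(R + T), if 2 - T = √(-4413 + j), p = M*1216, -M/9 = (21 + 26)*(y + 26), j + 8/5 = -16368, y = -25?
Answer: -2571830/1322862013693 + I*√519565/1322862013693 ≈ -1.9441e-6 + 5.4489e-10*I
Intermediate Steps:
j = -81848/5 (j = -8/5 - 16368 = -81848/5 ≈ -16370.)
M = -423 (M = -9*(21 + 26)*(-25 + 26) = -423 ≈ -423.00)
p = -514368 (p = -423*1216 = -514368)
R = -514368
T = 2 - I*√519565/5 (T = 2 - √(-4413 - 81848/5) = 2 - √(-103913/5) = 2 - I*√519565/5 ≈ 2.0 - 144.16*I)
1/(R + T) = 1/(-514368 + (2 - I*√519565/5)) = 1/(-514366 - I*√519565/5)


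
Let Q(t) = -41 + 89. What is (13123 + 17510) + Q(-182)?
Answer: 30681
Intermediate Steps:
Q(t) = 48
(13123 + 17510) + Q(-182) = (13123 + 17510) + 48 = 30633 + 48 = 30681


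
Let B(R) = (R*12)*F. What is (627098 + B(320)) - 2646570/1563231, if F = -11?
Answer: 304755169876/521077 ≈ 5.8486e+5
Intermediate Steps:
B(R) = -132*R (B(R) = (R*12)*(-11) = (12*R)*(-11) = -132*R)
(627098 + B(320)) - 2646570/1563231 = (627098 - 132*320) - 2646570/1563231 = (627098 - 42240) - 2646570*1/1563231 = 584858 - 882190/521077 = 304755169876/521077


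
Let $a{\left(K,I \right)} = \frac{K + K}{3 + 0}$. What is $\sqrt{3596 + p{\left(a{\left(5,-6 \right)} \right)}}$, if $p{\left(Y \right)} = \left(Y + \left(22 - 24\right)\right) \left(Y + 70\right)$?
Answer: $\frac{2 \sqrt{8311}}{3} \approx 60.776$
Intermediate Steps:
$a{\left(K,I \right)} = \frac{2 K}{3}$
$p{\left(Y \right)} = \left(-2 + Y\right) \left(70 + Y\right)$ ($p{\left(Y \right)} = \left(Y + \left(22 - 24\right)\right) \left(70 + Y\right) = \left(Y - 2\right) \left(70 + Y\right) = \left(-2 + Y\right) \left(70 + Y\right)$)
$\sqrt{3596 + p{\left(a{\left(5,-6 \right)} \right)}} = \sqrt{3596 + \left(-140 + \left(\frac{2}{3} \cdot 5\right)^{2} + 68 \cdot \frac{2}{3} \cdot 5\right)} = \sqrt{3596 + \left(-140 + \left(\frac{10}{3}\right)^{2} + 68 \cdot \frac{10}{3}\right)} = \sqrt{3596 + \left(-140 + \frac{100}{9} + \frac{680}{3}\right)} = \sqrt{3596 + \frac{880}{9}} = \sqrt{\frac{33244}{9}} = \frac{2 \sqrt{8311}}{3}$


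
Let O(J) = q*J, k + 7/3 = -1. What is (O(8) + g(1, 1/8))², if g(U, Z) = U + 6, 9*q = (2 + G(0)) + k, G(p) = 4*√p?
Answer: 24649/729 ≈ 33.812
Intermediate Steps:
k = -10/3 (k = -7/3 - 1 = -10/3 ≈ -3.3333)
q = -4/27 (q = ((2 + 4*√0) - 10/3)/9 = ((2 + 4*0) - 10/3)/9 = ((2 + 0) - 10/3)/9 = (2 - 10/3)/9 = (⅑)*(-4/3) = -4/27 ≈ -0.14815)
g(U, Z) = 6 + U
O(J) = -4*J/27
(O(8) + g(1, 1/8))² = (-4/27*8 + (6 + 1))² = (-32/27 + 7)² = (157/27)² = 24649/729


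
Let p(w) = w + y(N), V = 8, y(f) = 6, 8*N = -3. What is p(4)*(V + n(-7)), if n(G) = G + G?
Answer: -60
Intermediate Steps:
N = -3/8 (N = (⅛)*(-3) = -3/8 ≈ -0.37500)
n(G) = 2*G
p(w) = 6 + w (p(w) = w + 6 = 6 + w)
p(4)*(V + n(-7)) = (6 + 4)*(8 + 2*(-7)) = 10*(8 - 14) = 10*(-6) = -60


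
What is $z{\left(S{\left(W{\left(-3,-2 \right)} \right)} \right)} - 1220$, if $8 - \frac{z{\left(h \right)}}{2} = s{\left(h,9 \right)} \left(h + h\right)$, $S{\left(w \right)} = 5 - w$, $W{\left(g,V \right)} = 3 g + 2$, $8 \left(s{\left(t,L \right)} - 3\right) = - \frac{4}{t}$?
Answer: $-1346$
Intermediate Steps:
$s{\left(t,L \right)} = 3 - \frac{1}{2 t}$ ($s{\left(t,L \right)} = 3 + \frac{\left(-4\right) \frac{1}{t}}{8} = 3 - \frac{1}{2 t}$)
$W{\left(g,V \right)} = 2 + 3 g$
$z{\left(h \right)} = 16 - 4 h \left(3 - \frac{1}{2 h}\right)$ ($z{\left(h \right)} = 16 - 2 \left(3 - \frac{1}{2 h}\right) \left(h + h\right) = 16 - 2 \left(3 - \frac{1}{2 h}\right) 2 h = 16 - 2 \cdot 2 h \left(3 - \frac{1}{2 h}\right) = 16 - 4 h \left(3 - \frac{1}{2 h}\right)$)
$z{\left(S{\left(W{\left(-3,-2 \right)} \right)} \right)} - 1220 = \left(18 - 12 \left(5 - \left(2 + 3 \left(-3\right)\right)\right)\right) - 1220 = \left(18 - 12 \left(5 - \left(2 - 9\right)\right)\right) - 1220 = \left(18 - 12 \left(5 - -7\right)\right) - 1220 = \left(18 - 12 \left(5 + 7\right)\right) - 1220 = \left(18 - 144\right) - 1220 = -126 - 1220 = -1346$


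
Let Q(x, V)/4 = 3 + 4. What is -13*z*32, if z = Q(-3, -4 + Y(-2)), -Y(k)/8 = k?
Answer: -11648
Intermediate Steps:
Y(k) = -8*k
Q(x, V) = 28 (Q(x, V) = 4*(3 + 4) = 4*7 = 28)
z = 28
-13*z*32 = -364*32 = -13*896 = -11648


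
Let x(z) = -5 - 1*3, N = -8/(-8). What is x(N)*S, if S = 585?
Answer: -4680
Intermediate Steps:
N = 1 (N = -8*(-⅛) = 1)
x(z) = -8 (x(z) = -5 - 3 = -8)
x(N)*S = -8*585 = -4680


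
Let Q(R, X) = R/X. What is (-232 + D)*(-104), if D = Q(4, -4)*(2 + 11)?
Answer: 25480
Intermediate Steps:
D = -13 (D = (4/(-4))*(2 + 11) = (4*(-1/4))*13 = -1*13 = -13)
(-232 + D)*(-104) = (-232 - 13)*(-104) = -245*(-104) = 25480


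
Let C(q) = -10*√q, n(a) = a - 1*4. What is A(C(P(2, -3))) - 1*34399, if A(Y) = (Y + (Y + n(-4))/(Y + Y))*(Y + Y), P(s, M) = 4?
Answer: -33627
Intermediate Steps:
n(a) = -4 + a (n(a) = a - 4 = -4 + a)
A(Y) = 2*Y*(Y + (-8 + Y)/(2*Y)) (A(Y) = (Y + (Y + (-4 - 4))/(Y + Y))*(Y + Y) = (Y + (Y - 8)/((2*Y)))*(2*Y) = (Y + (-8 + Y)*(1/(2*Y)))*(2*Y) = (Y + (-8 + Y)/(2*Y))*(2*Y) = 2*Y*(Y + (-8 + Y)/(2*Y)))
A(C(P(2, -3))) - 1*34399 = (-8 - 10*√4 + 2*(-10*√4)²) - 1*34399 = (-8 - 10*2 + 2*(-10*2)²) - 34399 = (-8 - 20 + 2*(-20)²) - 34399 = (-8 - 20 + 2*400) - 34399 = (-8 - 20 + 800) - 34399 = 772 - 34399 = -33627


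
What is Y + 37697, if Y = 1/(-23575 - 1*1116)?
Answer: 930776626/24691 ≈ 37697.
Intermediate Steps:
Y = -1/24691 (Y = 1/(-23575 - 1116) = 1/(-24691) = -1/24691 ≈ -4.0501e-5)
Y + 37697 = -1/24691 + 37697 = 930776626/24691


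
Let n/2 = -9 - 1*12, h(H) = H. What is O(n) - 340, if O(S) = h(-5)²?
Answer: -315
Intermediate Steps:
n = -42 (n = 2*(-9 - 1*12) = 2*(-9 - 12) = 2*(-21) = -42)
O(S) = 25 (O(S) = (-5)² = 25)
O(n) - 340 = 25 - 340 = -315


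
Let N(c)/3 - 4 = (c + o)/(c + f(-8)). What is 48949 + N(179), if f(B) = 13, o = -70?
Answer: 3133613/64 ≈ 48963.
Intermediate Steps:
N(c) = 12 + 3*(-70 + c)/(13 + c) (N(c) = 12 + 3*((c - 70)/(c + 13)) = 12 + 3*((-70 + c)/(13 + c)) = 12 + 3*(-70 + c)/(13 + c))
48949 + N(179) = 48949 + 3*(-18 + 5*179)/(13 + 179) = 48949 + 3*(-18 + 895)/192 = 48949 + 3*(1/192)*877 = 48949 + 877/64 = 3133613/64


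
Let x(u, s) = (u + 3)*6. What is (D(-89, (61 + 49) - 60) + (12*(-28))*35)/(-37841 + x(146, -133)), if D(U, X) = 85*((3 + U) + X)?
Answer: 14820/36947 ≈ 0.40111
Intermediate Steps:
x(u, s) = 18 + 6*u (x(u, s) = (3 + u)*6 = 18 + 6*u)
D(U, X) = 255 + 85*U + 85*X (D(U, X) = 85*(3 + U + X) = 255 + 85*U + 85*X)
(D(-89, (61 + 49) - 60) + (12*(-28))*35)/(-37841 + x(146, -133)) = ((255 + 85*(-89) + 85*((61 + 49) - 60)) + (12*(-28))*35)/(-37841 + (18 + 6*146)) = ((255 - 7565 + 85*(110 - 60)) - 336*35)/(-37841 + (18 + 876)) = ((255 - 7565 + 85*50) - 11760)/(-37841 + 894) = ((255 - 7565 + 4250) - 11760)/(-36947) = (-3060 - 11760)*(-1/36947) = -14820*(-1/36947) = 14820/36947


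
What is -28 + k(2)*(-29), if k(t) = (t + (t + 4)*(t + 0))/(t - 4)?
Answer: 175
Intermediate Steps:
k(t) = (t + t*(4 + t))/(-4 + t) (k(t) = (t + (4 + t)*t)/(-4 + t) = (t + t*(4 + t))/(-4 + t))
-28 + k(2)*(-29) = -28 + (2*(5 + 2)/(-4 + 2))*(-29) = -28 + (2*7/(-2))*(-29) = -28 + (2*(-½)*7)*(-29) = -28 - 7*(-29) = -28 + 203 = 175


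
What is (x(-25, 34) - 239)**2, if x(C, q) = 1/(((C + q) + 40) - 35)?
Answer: 11189025/196 ≈ 57087.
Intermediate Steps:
x(C, q) = 1/(5 + C + q) (x(C, q) = 1/((40 + C + q) - 35) = 1/(5 + C + q))
(x(-25, 34) - 239)**2 = (1/(5 - 25 + 34) - 239)**2 = (1/14 - 239)**2 = (-3345/14)**2 = 11189025/196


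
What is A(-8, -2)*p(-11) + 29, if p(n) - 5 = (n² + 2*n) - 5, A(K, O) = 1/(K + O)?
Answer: 191/10 ≈ 19.100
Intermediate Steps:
p(n) = n² + 2*n (p(n) = 5 + ((n² + 2*n) - 5) = 5 + (-5 + n² + 2*n) = n² + 2*n)
A(-8, -2)*p(-11) + 29 = (-11*(2 - 11))/(-8 - 2) + 29 = (-11*(-9))/(-10) + 29 = -⅒*99 + 29 = -99/10 + 29 = 191/10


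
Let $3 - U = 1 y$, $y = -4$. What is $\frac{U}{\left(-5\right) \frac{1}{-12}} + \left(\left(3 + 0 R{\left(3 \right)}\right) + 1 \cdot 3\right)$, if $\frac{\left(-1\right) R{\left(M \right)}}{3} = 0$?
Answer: $\frac{114}{5} \approx 22.8$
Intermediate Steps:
$R{\left(M \right)} = 0$ ($R{\left(M \right)} = \left(-3\right) 0 = 0$)
$U = 7$ ($U = 3 - 1 \left(-4\right) = 3 - -4 = 3 + 4 = 7$)
$\frac{U}{\left(-5\right) \frac{1}{-12}} + \left(\left(3 + 0 R{\left(3 \right)}\right) + 1 \cdot 3\right) = \frac{7}{\left(-5\right) \frac{1}{-12}} + \left(\left(3 + 0 \cdot 0\right) + 1 \cdot 3\right) = \frac{7}{\left(-5\right) \left(- \frac{1}{12}\right)} + \left(\left(3 + 0\right) + 3\right) = \frac{7}{\frac{5}{12}} + \left(3 + 3\right) = 7 \cdot \frac{12}{5} + 6 = \frac{84}{5} + 6 = \frac{114}{5}$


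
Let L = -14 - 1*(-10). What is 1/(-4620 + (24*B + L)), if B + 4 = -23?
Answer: -1/5272 ≈ -0.00018968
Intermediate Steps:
B = -27 (B = -4 - 23 = -27)
L = -4 (L = -14 + 10 = -4)
1/(-4620 + (24*B + L)) = 1/(-4620 + (24*(-27) - 4)) = 1/(-4620 + (-648 - 4)) = 1/(-4620 - 652) = 1/(-5272) = -1/5272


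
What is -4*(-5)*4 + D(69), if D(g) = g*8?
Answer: 632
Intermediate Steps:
D(g) = 8*g
-4*(-5)*4 + D(69) = -4*(-5)*4 + 8*69 = 20*4 + 552 = 80 + 552 = 632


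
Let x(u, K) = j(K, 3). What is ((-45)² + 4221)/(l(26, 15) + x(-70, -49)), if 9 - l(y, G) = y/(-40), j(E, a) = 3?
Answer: 124920/253 ≈ 493.75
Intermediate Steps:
l(y, G) = 9 + y/40 (l(y, G) = 9 - y/(-40) = 9 - y*(-1)/40 = 9 - (-1)*y/40 = 9 + y/40)
x(u, K) = 3
((-45)² + 4221)/(l(26, 15) + x(-70, -49)) = ((-45)² + 4221)/((9 + (1/40)*26) + 3) = (2025 + 4221)/((9 + 13/20) + 3) = 6246/(193/20 + 3) = 6246/(253/20) = 6246*(20/253) = 124920/253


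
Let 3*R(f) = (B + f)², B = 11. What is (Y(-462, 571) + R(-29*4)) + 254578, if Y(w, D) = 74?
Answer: 258327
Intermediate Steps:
R(f) = (11 + f)²/3
(Y(-462, 571) + R(-29*4)) + 254578 = (74 + (11 - 29*4)²/3) + 254578 = (74 + (11 - 116)²/3) + 254578 = (74 + (⅓)*(-105)²) + 254578 = (74 + (⅓)*11025) + 254578 = (74 + 3675) + 254578 = 3749 + 254578 = 258327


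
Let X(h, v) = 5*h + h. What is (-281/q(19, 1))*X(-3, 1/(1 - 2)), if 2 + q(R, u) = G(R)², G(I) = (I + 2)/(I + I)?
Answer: -7303752/2447 ≈ -2984.8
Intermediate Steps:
G(I) = (2 + I)/(2*I) (G(I) = (2 + I)/((2*I)) = (2 + I)*(1/(2*I)) = (2 + I)/(2*I))
q(R, u) = -2 + (2 + R)²/(4*R²) (q(R, u) = -2 + ((2 + R)/(2*R))² = -2 + (2 + R)²/(4*R²))
X(h, v) = 6*h
(-281/q(19, 1))*X(-3, 1/(1 - 2)) = (-281/(-2 + (¼)*(2 + 19)²/19²))*(6*(-3)) = -281/(-2 + (¼)*(1/361)*21²)*(-18) = -281/(-2 + (¼)*(1/361)*441)*(-18) = -281/(-2 + 441/1444)*(-18) = -281/(-2447/1444)*(-18) = -281*(-1444/2447)*(-18) = (405764/2447)*(-18) = -7303752/2447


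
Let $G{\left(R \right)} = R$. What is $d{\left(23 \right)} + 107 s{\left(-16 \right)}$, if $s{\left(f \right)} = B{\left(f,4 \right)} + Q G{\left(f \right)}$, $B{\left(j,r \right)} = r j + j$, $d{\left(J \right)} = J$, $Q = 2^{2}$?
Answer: $-15385$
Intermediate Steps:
$Q = 4$
$B{\left(j,r \right)} = j + j r$ ($B{\left(j,r \right)} = j r + j = j + j r$)
$s{\left(f \right)} = 9 f$ ($s{\left(f \right)} = f \left(1 + 4\right) + 4 f = f 5 + 4 f = 5 f + 4 f = 9 f$)
$d{\left(23 \right)} + 107 s{\left(-16 \right)} = 23 + 107 \cdot 9 \left(-16\right) = 23 + 107 \left(-144\right) = 23 - 15408 = -15385$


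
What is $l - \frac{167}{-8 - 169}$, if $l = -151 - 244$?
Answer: $- \frac{69748}{177} \approx -394.06$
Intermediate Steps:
$l = -395$ ($l = -151 - 244 = -395$)
$l - \frac{167}{-8 - 169} = -395 - \frac{167}{-8 - 169} = -395 - \frac{167}{-177} = -395 - - \frac{167}{177} = -395 + \frac{167}{177} = - \frac{69748}{177}$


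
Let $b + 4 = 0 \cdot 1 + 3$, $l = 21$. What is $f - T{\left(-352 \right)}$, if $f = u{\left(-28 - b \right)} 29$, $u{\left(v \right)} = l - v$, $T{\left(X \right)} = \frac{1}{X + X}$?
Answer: $\frac{979969}{704} \approx 1392.0$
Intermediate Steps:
$T{\left(X \right)} = \frac{1}{2 X}$
$b = -1$ ($b = -4 + \left(0 \cdot 1 + 3\right) = -4 + \left(0 + 3\right) = -4 + 3 = -1$)
$u{\left(v \right)} = 21 - v$
$f = 1392$ ($f = \left(21 - \left(-28 - -1\right)\right) 29 = \left(21 - \left(-28 + 1\right)\right) 29 = \left(21 - -27\right) 29 = \left(21 + 27\right) 29 = 48 \cdot 29 = 1392$)
$f - T{\left(-352 \right)} = 1392 - \frac{1}{2 \left(-352\right)} = 1392 - \frac{1}{2} \left(- \frac{1}{352}\right) = 1392 - - \frac{1}{704} = 1392 + \frac{1}{704} = \frac{979969}{704}$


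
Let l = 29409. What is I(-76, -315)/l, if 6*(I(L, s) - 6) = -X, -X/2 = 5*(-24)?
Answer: -34/29409 ≈ -0.0011561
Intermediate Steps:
X = 240 (X = -10*(-24) = -2*(-120) = 240)
I(L, s) = -34 (I(L, s) = 6 + (-1*240)/6 = 6 + (⅙)*(-240) = 6 - 40 = -34)
I(-76, -315)/l = -34/29409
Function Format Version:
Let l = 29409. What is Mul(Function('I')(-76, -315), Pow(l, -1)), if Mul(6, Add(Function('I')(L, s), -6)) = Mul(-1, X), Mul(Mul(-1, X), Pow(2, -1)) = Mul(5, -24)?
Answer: Rational(-34, 29409) ≈ -0.0011561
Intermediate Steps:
X = 240 (X = Mul(-2, Mul(5, -24)) = Mul(-2, -120) = 240)
Function('I')(L, s) = -34 (Function('I')(L, s) = Add(6, Mul(Rational(1, 6), Mul(-1, 240))) = Add(6, Mul(Rational(1, 6), -240)) = Add(6, -40) = -34)
Mul(Function('I')(-76, -315), Pow(l, -1)) = Mul(-34, Pow(29409, -1)) = Mul(-34, Rational(1, 29409)) = Rational(-34, 29409)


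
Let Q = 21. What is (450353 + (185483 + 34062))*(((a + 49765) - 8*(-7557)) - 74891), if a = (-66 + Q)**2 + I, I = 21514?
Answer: 39436225362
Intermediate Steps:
a = 23539 (a = (-66 + 21)**2 + 21514 = (-45)**2 + 21514 = 2025 + 21514 = 23539)
(450353 + (185483 + 34062))*(((a + 49765) - 8*(-7557)) - 74891) = (450353 + (185483 + 34062))*(((23539 + 49765) - 8*(-7557)) - 74891) = (450353 + 219545)*((73304 + 60456) - 74891) = 669898*(133760 - 74891) = 669898*58869 = 39436225362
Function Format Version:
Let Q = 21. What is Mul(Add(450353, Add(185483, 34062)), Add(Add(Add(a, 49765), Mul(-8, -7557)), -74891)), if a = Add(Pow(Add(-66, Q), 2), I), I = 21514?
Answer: 39436225362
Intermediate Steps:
a = 23539 (a = Add(Pow(Add(-66, 21), 2), 21514) = Add(Pow(-45, 2), 21514) = Add(2025, 21514) = 23539)
Mul(Add(450353, Add(185483, 34062)), Add(Add(Add(a, 49765), Mul(-8, -7557)), -74891)) = Mul(Add(450353, Add(185483, 34062)), Add(Add(Add(23539, 49765), Mul(-8, -7557)), -74891)) = Mul(Add(450353, 219545), Add(Add(73304, 60456), -74891)) = Mul(669898, Add(133760, -74891)) = Mul(669898, 58869) = 39436225362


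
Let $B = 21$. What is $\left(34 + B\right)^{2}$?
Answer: $3025$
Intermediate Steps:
$\left(34 + B\right)^{2} = \left(34 + 21\right)^{2} = 55^{2} = 3025$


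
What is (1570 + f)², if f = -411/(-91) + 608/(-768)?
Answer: 11813072110225/4769856 ≈ 2.4766e+6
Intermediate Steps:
f = 8135/2184 (f = -411*(-1/91) + 608*(-1/768) = 411/91 - 19/24 = 8135/2184 ≈ 3.7248)
(1570 + f)² = (1570 + 8135/2184)² = (3437015/2184)² = 11813072110225/4769856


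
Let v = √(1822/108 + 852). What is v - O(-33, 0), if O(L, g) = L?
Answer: 33 + √281514/18 ≈ 62.477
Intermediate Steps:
v = √281514/18 (v = √(1822*(1/108) + 852) = √(911/54 + 852) = √(46919/54) = √281514/18 ≈ 29.477)
v - O(-33, 0) = √281514/18 - 1*(-33) = √281514/18 + 33 = 33 + √281514/18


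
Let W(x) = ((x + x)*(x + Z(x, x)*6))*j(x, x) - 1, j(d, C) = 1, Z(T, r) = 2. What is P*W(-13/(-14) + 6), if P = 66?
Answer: 845031/49 ≈ 17246.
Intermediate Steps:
W(x) = -1 + 2*x*(12 + x) (W(x) = ((x + x)*(x + 2*6))*1 - 1 = ((2*x)*(x + 12))*1 - 1 = ((2*x)*(12 + x))*1 - 1 = (2*x*(12 + x))*1 - 1 = 2*x*(12 + x) - 1 = -1 + 2*x*(12 + x))
P*W(-13/(-14) + 6) = 66*(-1 + 2*(-13/(-14) + 6)**2 + 24*(-13/(-14) + 6)) = 66*(-1 + 2*(-13*(-1/14) + 6)**2 + 24*(-13*(-1/14) + 6)) = 66*(-1 + 2*(13/14 + 6)**2 + 24*(13/14 + 6)) = 66*(-1 + 2*(97/14)**2 + 24*(97/14)) = 66*(-1 + 2*(9409/196) + 1164/7) = 66*(-1 + 9409/98 + 1164/7) = 66*(25607/98) = 845031/49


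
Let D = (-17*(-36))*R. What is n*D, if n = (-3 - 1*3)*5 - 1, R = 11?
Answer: -208692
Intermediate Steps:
D = 6732 (D = -17*(-36)*11 = 612*11 = 6732)
n = -31 (n = (-3 - 3)*5 - 1 = -6*5 - 1 = -30 - 1 = -31)
n*D = -31*6732 = -208692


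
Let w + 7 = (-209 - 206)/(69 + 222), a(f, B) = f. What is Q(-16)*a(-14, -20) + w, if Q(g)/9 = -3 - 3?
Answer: 217544/291 ≈ 747.57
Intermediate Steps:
Q(g) = -54 (Q(g) = 9*(-3 - 3) = 9*(-6) = -54)
w = -2452/291 (w = -7 + (-209 - 206)/(69 + 222) = -7 - 415/291 = -2452/291 ≈ -8.4261)
Q(-16)*a(-14, -20) + w = -54*(-14) - 2452/291 = 756 - 2452/291 = 217544/291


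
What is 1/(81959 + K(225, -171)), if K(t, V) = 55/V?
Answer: 171/14014934 ≈ 1.2201e-5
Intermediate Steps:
1/(81959 + K(225, -171)) = 1/(81959 + 55/(-171)) = 1/(81959 + 55*(-1/171)) = 1/(81959 - 55/171) = 1/(14014934/171) = 171/14014934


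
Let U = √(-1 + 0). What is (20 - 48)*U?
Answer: -28*I ≈ -28.0*I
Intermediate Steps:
U = I (U = √(-1) = I ≈ 1.0*I)
(20 - 48)*U = (20 - 48)*I = -28*I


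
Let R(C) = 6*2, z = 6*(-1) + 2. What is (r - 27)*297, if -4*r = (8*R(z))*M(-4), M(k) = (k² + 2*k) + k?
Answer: -36531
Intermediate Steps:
z = -4 (z = -6 + 2 = -4)
M(k) = k² + 3*k
R(C) = 12
r = -96 (r = -8*12*(-4*(3 - 4))/4 = -24*(-4*(-1)) = -24*4 = -¼*384 = -96)
(r - 27)*297 = (-96 - 27)*297 = -123*297 = -36531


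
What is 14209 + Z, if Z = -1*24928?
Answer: -10719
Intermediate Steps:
Z = -24928
14209 + Z = 14209 - 24928 = -10719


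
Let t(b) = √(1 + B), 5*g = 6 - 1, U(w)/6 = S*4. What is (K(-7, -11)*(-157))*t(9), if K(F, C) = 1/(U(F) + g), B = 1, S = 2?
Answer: -157*√2/49 ≈ -4.5313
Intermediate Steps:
U(w) = 48 (U(w) = 6*(2*4) = 6*8 = 48)
g = 1 (g = (6 - 1)/5 = (⅕)*5 = 1)
K(F, C) = 1/49 (K(F, C) = 1/(48 + 1) = 1/49)
t(b) = √2 (t(b) = √(1 + 1) = √2)
(K(-7, -11)*(-157))*t(9) = ((1/49)*(-157))*√2 = -157*√2/49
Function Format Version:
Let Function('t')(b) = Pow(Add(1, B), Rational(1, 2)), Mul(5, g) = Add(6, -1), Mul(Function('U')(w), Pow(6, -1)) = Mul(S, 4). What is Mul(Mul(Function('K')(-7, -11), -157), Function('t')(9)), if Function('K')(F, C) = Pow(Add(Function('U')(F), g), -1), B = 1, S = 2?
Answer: Mul(Rational(-157, 49), Pow(2, Rational(1, 2))) ≈ -4.5313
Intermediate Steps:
Function('U')(w) = 48 (Function('U')(w) = Mul(6, Mul(2, 4)) = Mul(6, 8) = 48)
g = 1 (g = Mul(Rational(1, 5), Add(6, -1)) = Mul(Rational(1, 5), 5) = 1)
Function('K')(F, C) = Rational(1, 49) (Function('K')(F, C) = Pow(Add(48, 1), -1) = Pow(49, -1) = Rational(1, 49))
Function('t')(b) = Pow(2, Rational(1, 2)) (Function('t')(b) = Pow(Add(1, 1), Rational(1, 2)) = Pow(2, Rational(1, 2)))
Mul(Mul(Function('K')(-7, -11), -157), Function('t')(9)) = Mul(Mul(Rational(1, 49), -157), Pow(2, Rational(1, 2))) = Mul(Rational(-157, 49), Pow(2, Rational(1, 2)))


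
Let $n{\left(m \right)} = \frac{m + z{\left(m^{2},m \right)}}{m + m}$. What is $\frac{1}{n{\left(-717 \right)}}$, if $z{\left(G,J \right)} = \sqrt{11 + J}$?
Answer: $\frac{1028178}{514795} + \frac{1434 i \sqrt{706}}{514795} \approx 1.9973 + 0.074015 i$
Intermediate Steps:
$n{\left(m \right)} = \frac{m + \sqrt{11 + m}}{2 m}$ ($n{\left(m \right)} = \frac{m + \sqrt{11 + m}}{m + m} = \frac{m + \sqrt{11 + m}}{2 m}$)
$\frac{1}{n{\left(-717 \right)}} = \frac{1}{\frac{1}{2} \frac{1}{-717} \left(-717 + \sqrt{11 - 717}\right)} = \frac{1}{\frac{1}{2} \left(- \frac{1}{717}\right) \left(-717 + \sqrt{-706}\right)} = \frac{1}{\frac{1}{2} \left(- \frac{1}{717}\right) \left(-717 + i \sqrt{706}\right)} = \frac{1}{\frac{1}{2} - \frac{i \sqrt{706}}{1434}}$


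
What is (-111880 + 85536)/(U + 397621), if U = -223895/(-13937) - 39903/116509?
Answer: -6111002374136/92239559445691 ≈ -0.066251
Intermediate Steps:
U = 3647093492/231969419 (U = -223895*(-1/13937) - 39903*1/116509 = 31985/1991 - 39903/116509 = 3647093492/231969419 ≈ 15.722)
(-111880 + 85536)/(U + 397621) = (-111880 + 85536)/(3647093492/231969419 + 397621) = -26344/92239559445691/231969419 = -26344*231969419/92239559445691 = -6111002374136/92239559445691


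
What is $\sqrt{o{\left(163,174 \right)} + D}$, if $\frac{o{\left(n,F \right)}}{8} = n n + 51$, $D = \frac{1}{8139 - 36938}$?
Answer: $\frac{\sqrt{176625276088161}}{28799} \approx 461.48$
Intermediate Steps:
$D = - \frac{1}{28799}$ ($D = \frac{1}{-28799} = - \frac{1}{28799} \approx -3.4723 \cdot 10^{-5}$)
$o{\left(n,F \right)} = 408 + 8 n^{2}$ ($o{\left(n,F \right)} = 8 \left(n n + 51\right) = 8 \left(n^{2} + 51\right) = 8 \left(51 + n^{2}\right) = 408 + 8 n^{2}$)
$\sqrt{o{\left(163,174 \right)} + D} = \sqrt{\left(408 + 8 \cdot 163^{2}\right) - \frac{1}{28799}} = \sqrt{\left(408 + 8 \cdot 26569\right) - \frac{1}{28799}} = \sqrt{\left(408 + 212552\right) - \frac{1}{28799}} = \sqrt{212960 - \frac{1}{28799}} = \sqrt{\frac{6133035039}{28799}} = \frac{\sqrt{176625276088161}}{28799}$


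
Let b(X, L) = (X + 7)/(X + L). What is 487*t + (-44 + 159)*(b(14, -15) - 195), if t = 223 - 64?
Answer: 52593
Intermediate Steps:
b(X, L) = (7 + X)/(L + X)
t = 159
487*t + (-44 + 159)*(b(14, -15) - 195) = 487*159 + (-44 + 159)*((7 + 14)/(-15 + 14) - 195) = 77433 + 115*(21/(-1) - 195) = 77433 + 115*(-1*21 - 195) = 77433 + 115*(-21 - 195) = 77433 + 115*(-216) = 77433 - 24840 = 52593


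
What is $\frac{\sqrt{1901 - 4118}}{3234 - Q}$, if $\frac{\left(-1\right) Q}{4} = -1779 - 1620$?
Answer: $- \frac{i \sqrt{2217}}{10362} \approx - 0.004544 i$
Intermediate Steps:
$Q = 13596$ ($Q = - 4 \left(-1779 - 1620\right) = \left(-4\right) \left(-3399\right) = 13596$)
$\frac{\sqrt{1901 - 4118}}{3234 - Q} = \frac{\sqrt{1901 - 4118}}{3234 - 13596} = \frac{\sqrt{-2217}}{3234 - 13596} = \frac{i \sqrt{2217}}{-10362} = i \sqrt{2217} \left(- \frac{1}{10362}\right) = - \frac{i \sqrt{2217}}{10362}$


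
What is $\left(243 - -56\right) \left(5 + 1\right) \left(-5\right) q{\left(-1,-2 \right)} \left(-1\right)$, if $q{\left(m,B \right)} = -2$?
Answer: $-17940$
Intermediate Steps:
$\left(243 - -56\right) \left(5 + 1\right) \left(-5\right) q{\left(-1,-2 \right)} \left(-1\right) = \left(243 - -56\right) \left(5 + 1\right) \left(-5\right) \left(-2\right) \left(-1\right) = \left(243 + \left(-93 + 149\right)\right) 6 \left(-5\right) \left(-2\right) \left(-1\right) = \left(243 + 56\right) \left(-30\right) \left(-2\right) \left(-1\right) = 299 \cdot 60 \left(-1\right) = 299 \left(-60\right) = -17940$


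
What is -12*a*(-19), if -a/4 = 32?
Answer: -29184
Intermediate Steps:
a = -128 (a = -4*32 = -128)
-12*a*(-19) = -12*(-128)*(-19) = -(-1536)*(-19) = -1*29184 = -29184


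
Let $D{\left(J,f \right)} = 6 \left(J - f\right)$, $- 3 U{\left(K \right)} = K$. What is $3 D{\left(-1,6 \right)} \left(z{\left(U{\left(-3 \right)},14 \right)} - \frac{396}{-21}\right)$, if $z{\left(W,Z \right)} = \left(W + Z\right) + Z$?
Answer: $-6030$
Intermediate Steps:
$U{\left(K \right)} = - \frac{K}{3}$
$z{\left(W,Z \right)} = W + 2 Z$
$D{\left(J,f \right)} = - 6 f + 6 J$
$3 D{\left(-1,6 \right)} \left(z{\left(U{\left(-3 \right)},14 \right)} - \frac{396}{-21}\right) = 3 \left(\left(-6\right) 6 + 6 \left(-1\right)\right) \left(\left(\left(- \frac{1}{3}\right) \left(-3\right) + 2 \cdot 14\right) - \frac{396}{-21}\right) = 3 \left(-36 - 6\right) \left(\left(1 + 28\right) - - \frac{132}{7}\right) = 3 \left(-42\right) \left(29 + \frac{132}{7}\right) = \left(-126\right) \frac{335}{7} = -6030$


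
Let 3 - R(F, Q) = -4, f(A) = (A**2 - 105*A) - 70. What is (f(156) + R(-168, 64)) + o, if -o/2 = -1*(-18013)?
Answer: -28133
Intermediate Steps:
f(A) = -70 + A**2 - 105*A
R(F, Q) = 7 (R(F, Q) = 3 - 1*(-4) = 3 + 4 = 7)
o = -36026 (o = -(-2)*(-18013) = -2*18013 = -36026)
(f(156) + R(-168, 64)) + o = ((-70 + 156**2 - 105*156) + 7) - 36026 = ((-70 + 24336 - 16380) + 7) - 36026 = (7886 + 7) - 36026 = 7893 - 36026 = -28133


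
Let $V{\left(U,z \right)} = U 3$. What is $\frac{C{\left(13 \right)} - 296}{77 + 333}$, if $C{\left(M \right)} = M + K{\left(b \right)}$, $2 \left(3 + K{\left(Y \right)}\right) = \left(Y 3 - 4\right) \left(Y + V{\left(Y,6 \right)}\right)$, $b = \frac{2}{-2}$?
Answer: $- \frac{136}{205} \approx -0.66341$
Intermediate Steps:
$V{\left(U,z \right)} = 3 U$
$b = -1$ ($b = 2 \left(- \frac{1}{2}\right) = -1$)
$K{\left(Y \right)} = -3 + 2 Y \left(-4 + 3 Y\right)$ ($K{\left(Y \right)} = -3 + \frac{\left(Y 3 - 4\right) \left(Y + 3 Y\right)}{2} = -3 + \frac{\left(3 Y - 4\right) 4 Y}{2} = -3 + \frac{\left(-4 + 3 Y\right) 4 Y}{2} = -3 + \frac{4 Y \left(-4 + 3 Y\right)}{2} = -3 + 2 Y \left(-4 + 3 Y\right)$)
$C{\left(M \right)} = 11 + M$ ($C{\left(M \right)} = M - \left(-5 - 6\right) = M + \left(-3 + 8 + 6 \cdot 1\right) = M + \left(-3 + 8 + 6\right) = M + 11 = 11 + M$)
$\frac{C{\left(13 \right)} - 296}{77 + 333} = \frac{\left(11 + 13\right) - 296}{77 + 333} = \frac{24 - 296}{410} = \left(-272\right) \frac{1}{410} = - \frac{136}{205}$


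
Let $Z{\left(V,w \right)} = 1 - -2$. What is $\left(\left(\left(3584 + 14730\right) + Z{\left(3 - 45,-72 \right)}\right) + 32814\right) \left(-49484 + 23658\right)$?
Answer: $-1320509206$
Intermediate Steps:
$Z{\left(V,w \right)} = 3$ ($Z{\left(V,w \right)} = 1 + 2 = 3$)
$\left(\left(\left(3584 + 14730\right) + Z{\left(3 - 45,-72 \right)}\right) + 32814\right) \left(-49484 + 23658\right) = \left(\left(\left(3584 + 14730\right) + 3\right) + 32814\right) \left(-49484 + 23658\right) = \left(\left(18314 + 3\right) + 32814\right) \left(-25826\right) = \left(18317 + 32814\right) \left(-25826\right) = 51131 \left(-25826\right) = -1320509206$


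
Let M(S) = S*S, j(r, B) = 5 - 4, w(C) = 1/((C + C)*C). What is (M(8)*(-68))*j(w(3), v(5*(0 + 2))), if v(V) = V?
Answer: -4352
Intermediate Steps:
w(C) = 1/(2*C²) (w(C) = 1/(((2*C))*C) = (1/(2*C))/C = 1/(2*C²))
j(r, B) = 1
M(S) = S²
(M(8)*(-68))*j(w(3), v(5*(0 + 2))) = (8²*(-68))*1 = (64*(-68))*1 = -4352*1 = -4352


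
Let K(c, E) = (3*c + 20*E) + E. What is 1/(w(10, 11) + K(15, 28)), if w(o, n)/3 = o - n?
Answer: 1/630 ≈ 0.0015873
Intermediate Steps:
K(c, E) = 3*c + 21*E
w(o, n) = -3*n + 3*o (w(o, n) = 3*(o - n) = -3*n + 3*o)
1/(w(10, 11) + K(15, 28)) = 1/((-3*11 + 3*10) + (3*15 + 21*28)) = 1/((-33 + 30) + (45 + 588)) = 1/(-3 + 633) = 1/630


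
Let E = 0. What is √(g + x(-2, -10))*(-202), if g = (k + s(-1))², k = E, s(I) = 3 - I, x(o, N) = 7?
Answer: -202*√23 ≈ -968.76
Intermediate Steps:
k = 0
g = 16 (g = (0 + (3 - 1*(-1)))² = (0 + (3 + 1))² = (0 + 4)² = 4² = 16)
√(g + x(-2, -10))*(-202) = √(16 + 7)*(-202) = √23*(-202) = -202*√23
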